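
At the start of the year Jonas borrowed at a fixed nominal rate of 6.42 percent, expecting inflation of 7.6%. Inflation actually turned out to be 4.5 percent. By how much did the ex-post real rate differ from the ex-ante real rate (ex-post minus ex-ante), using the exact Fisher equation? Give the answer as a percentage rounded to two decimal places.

2.93%

Ex-ante: (1 + 0.0642)/(1 + 0.0760) − 1 = -1.0967%
Ex-post: (1 + 0.0642)/(1 + 0.0450) − 1 = 1.8373%
Difference (ex-post − ex-ante) = 2.9340% → 2.93%.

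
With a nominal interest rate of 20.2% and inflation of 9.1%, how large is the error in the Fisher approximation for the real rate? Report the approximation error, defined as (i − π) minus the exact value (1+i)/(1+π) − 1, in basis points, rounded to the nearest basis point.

Approximate: r ≈ 20.200% − 9.100% = 11.1000%
Exact: (1 + 0.2020)/(1 + 0.0910) − 1 = 10.1742%
Error = 11.1000% − 10.1742% = 0.9258% → 93 basis points.

93 basis points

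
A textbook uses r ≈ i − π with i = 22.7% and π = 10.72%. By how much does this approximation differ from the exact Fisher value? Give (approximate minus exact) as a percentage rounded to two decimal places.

Approximate: r ≈ 22.700% − 10.720% = 11.9800%
Exact: (1 + 0.2270)/(1 + 0.1072) − 1 = 10.8201%
Error = 11.9800% − 10.8201% = 1.1599% → 1.16%.

1.16%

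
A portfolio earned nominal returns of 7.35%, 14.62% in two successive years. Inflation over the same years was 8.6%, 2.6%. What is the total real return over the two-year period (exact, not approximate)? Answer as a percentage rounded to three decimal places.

10.430%

Compound the nominal returns: 1.0735 × 1.1462 = 1.2304457.
Compound inflation: 1.0860 × 1.0260 = 1.1142360.
Deflate: 1.2304457 / 1.1142360 = 1.1042954.
Total real return = 1.1042954 − 1 → 10.430%.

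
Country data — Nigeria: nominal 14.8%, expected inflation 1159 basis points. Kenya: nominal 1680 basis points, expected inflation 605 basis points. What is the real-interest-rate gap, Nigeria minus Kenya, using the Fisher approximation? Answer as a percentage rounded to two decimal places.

Nigeria: 14.8% − 11.59% = 3.210%
Kenya: 16.8% − 6.05% = 10.750%
Differential = -7.540% → -7.54%.

-7.54%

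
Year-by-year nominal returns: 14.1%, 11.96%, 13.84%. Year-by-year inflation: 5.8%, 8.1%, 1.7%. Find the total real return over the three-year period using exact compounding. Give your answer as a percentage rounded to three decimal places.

Compound the nominal returns: 1.1410 × 1.1196 × 1.1384 = 1.454265.
Compound inflation: 1.0580 × 1.0810 × 1.0170 = 1.163141.
Deflate: 1.454265 / 1.163141 = 1.250291.
Total real return = 1.250291 − 1 → 25.029%.

25.029%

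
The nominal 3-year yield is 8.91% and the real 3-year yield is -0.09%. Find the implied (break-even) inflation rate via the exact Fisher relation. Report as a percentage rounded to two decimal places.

(1 + π) = (1 + i)/(1 + r) = 1.08910 / 0.99910 = 1.090081
Break-even inflation = 1.090081 − 1 → 9.01%.

9.01%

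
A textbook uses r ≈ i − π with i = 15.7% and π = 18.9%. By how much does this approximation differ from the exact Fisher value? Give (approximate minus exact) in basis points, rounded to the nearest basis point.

Approximate: r ≈ 15.700% − 18.900% = -3.2000%
Exact: (1 + 0.1570)/(1 + 0.1890) − 1 = -2.6913%
Error = -3.2000% − (-2.6913%) = -0.5087% → -51 basis points.

-51 basis points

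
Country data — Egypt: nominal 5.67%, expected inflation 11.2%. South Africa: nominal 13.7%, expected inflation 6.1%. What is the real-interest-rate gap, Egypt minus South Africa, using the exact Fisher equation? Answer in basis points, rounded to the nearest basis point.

-1214 basis points

Egypt: (1 + 0.0567)/(1 + 0.1120) − 1 = -4.9730%
South Africa: (1 + 0.1370)/(1 + 0.0610) − 1 = 7.1631%
Differential = -4.9730% − 7.1631% = -12.1361% → -1214 basis points.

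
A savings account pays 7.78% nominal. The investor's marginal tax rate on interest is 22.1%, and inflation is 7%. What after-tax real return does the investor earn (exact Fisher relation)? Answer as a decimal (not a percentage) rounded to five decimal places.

After-tax nominal return = 7.78% × (1 − 0.221) = 6.06062%.
1 + r = 1.0606062 / 1.07000 = 0.991221
After-tax real rate = 0.991221 − 1 → -0.00878.

-0.00878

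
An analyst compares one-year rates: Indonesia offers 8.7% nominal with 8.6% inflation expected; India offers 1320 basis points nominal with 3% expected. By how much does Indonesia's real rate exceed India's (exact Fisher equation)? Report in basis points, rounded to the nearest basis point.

Indonesia: (1 + 0.0870)/(1 + 0.0860) − 1 = 0.0921%
India: (1 + 0.1320)/(1 + 0.0300) − 1 = 9.9029%
Differential = 0.0921% − 9.9029% = -9.8108% → -981 basis points.

-981 basis points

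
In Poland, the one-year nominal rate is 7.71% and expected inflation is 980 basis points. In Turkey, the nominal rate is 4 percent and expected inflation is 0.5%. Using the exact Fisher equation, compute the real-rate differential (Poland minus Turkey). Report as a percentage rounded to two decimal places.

Poland: (1 + 0.0771)/(1 + 0.0980) − 1 = -1.9035%
Turkey: (1 + 0.0400)/(1 + 0.0050) − 1 = 3.4826%
Differential = -1.9035% − 3.4826% = -5.3860% → -5.39%.

-5.39%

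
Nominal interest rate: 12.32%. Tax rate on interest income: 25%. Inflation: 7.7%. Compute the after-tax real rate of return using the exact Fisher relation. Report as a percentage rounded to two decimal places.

After-tax nominal return = 12.32% × (1 − 0.25) = 9.2400%.
1 + r = 1.09240 / 1.07700 = 1.014299
After-tax real rate = 1.014299 − 1 → 1.43%.

1.43%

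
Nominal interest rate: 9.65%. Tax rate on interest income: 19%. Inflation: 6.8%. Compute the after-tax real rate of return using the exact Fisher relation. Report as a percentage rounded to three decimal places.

After-tax nominal return = 9.65% × (1 − 0.19) = 7.8165%.
1 + r = 1.078165 / 1.06800 = 1.009518
After-tax real rate = 1.009518 − 1 → 0.952%.

0.952%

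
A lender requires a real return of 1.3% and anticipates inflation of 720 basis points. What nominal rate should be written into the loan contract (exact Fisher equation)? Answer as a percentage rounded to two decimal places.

8.59%

(1 + i) = (1 + r)(1 + π) = 1.01300 × 1.07200 = 1.085936
i = 1.085936 − 1, so the required nominal rate is 8.59%.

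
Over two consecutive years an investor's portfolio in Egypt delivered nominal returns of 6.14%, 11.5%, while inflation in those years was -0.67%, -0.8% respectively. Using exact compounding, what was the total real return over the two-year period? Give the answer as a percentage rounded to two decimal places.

20.11%

Nominal growth factor = 1.0614 × 1.1150 = 1.183461
Price-level growth factor = 0.9933 × 0.9920 = 0.985354
Real growth factor = 1.183461 / 0.985354 = 1.201052
Total real return = 1.201052 − 1 → 20.11%.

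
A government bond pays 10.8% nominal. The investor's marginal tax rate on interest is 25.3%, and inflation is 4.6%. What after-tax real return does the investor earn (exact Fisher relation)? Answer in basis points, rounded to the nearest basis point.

332 basis points

After-tax nominal return = 10.8% × (1 − 0.253) = 8.0676%.
1 + r = 1.080676 / 1.04600 = 1.033151
After-tax real rate = 1.033151 − 1 → 332 basis points.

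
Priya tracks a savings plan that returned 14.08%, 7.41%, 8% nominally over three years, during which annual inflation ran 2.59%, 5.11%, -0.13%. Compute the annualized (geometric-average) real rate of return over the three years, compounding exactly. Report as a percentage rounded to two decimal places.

Compound the nominal returns: 1.1408 × 1.0741 × 1.0800 = 1.32335994.
Compound inflation: 1.0259 × 1.0511 × 0.9987 = 1.07692167.
Deflate: 1.32335994 / 1.07692167 = 1.22883584.
Annualized real rate = 1.22883584^(1/3) − 1 = 7.1103% → 7.11%.

7.11%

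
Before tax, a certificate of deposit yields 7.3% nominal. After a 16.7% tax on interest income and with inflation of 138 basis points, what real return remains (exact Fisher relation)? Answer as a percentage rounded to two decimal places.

After-tax nominal return = 7.3% × (1 − 0.167) = 6.0809%.
1 + r = 1.060809 / 1.01380 = 1.046369
After-tax real rate = 1.046369 − 1 → 4.64%.

4.64%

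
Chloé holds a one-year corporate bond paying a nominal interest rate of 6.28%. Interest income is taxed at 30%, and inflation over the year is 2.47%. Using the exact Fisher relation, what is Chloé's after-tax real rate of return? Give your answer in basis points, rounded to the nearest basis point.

188 basis points

After-tax nominal return = 6.28% × (1 − 0.3) = 4.3960%.
1 + r = 1.04396 / 1.02470 = 1.018796
After-tax real rate = 1.018796 − 1 → 188 basis points.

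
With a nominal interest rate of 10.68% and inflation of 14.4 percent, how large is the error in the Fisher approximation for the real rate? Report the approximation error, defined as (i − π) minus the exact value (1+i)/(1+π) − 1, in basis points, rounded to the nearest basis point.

Approximate: r ≈ 10.680% − 14.400% = -3.7200%
Exact: (1 + 0.1068)/(1 + 0.1440) − 1 = -3.2517%
Error = -3.7200% − (-3.2517%) = -0.4683% → -47 basis points.

-47 basis points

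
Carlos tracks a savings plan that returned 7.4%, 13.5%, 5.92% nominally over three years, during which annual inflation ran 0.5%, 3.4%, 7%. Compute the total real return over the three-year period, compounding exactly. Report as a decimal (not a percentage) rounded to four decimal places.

0.1612

Nominal growth factor = 1.0740 × 1.1350 × 1.0592 = 1.291154
Price-level growth factor = 1.0050 × 1.0340 × 1.0700 = 1.111912
Real growth factor = 1.291154 / 1.111912 = 1.161202
Total real return = 1.161202 − 1 → 0.1612.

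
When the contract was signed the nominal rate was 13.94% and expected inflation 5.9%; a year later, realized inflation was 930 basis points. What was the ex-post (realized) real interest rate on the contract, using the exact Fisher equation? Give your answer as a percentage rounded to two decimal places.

4.25%

Ex-post: (1 + 0.1394)/(1 + 0.0930) − 1 = 4.2452%
So the realized real rate is 4.25%.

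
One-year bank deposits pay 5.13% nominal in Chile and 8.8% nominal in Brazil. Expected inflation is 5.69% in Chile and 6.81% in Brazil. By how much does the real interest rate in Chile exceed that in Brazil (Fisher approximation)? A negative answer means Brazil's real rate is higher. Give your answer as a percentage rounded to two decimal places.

-2.55%

Chile: 5.13% − 5.69% = -0.560%
Brazil: 8.8% − 6.81% = 1.990%
Differential = -2.550% → -2.55%.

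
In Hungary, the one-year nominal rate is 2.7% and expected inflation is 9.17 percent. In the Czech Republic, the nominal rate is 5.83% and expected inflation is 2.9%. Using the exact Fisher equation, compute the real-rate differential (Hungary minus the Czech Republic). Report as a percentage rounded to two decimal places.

-8.77%

Hungary: (1 + 0.0270)/(1 + 0.0917) − 1 = -5.9265%
The Czech Republic: (1 + 0.0583)/(1 + 0.0290) − 1 = 2.8474%
Differential = -5.9265% − 2.8474% = -8.7740% → -8.77%.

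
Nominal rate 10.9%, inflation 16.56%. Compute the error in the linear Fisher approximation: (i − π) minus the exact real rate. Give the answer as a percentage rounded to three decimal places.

Approximate: r ≈ 10.900% − 16.560% = -5.6600%
Exact: (1 + 0.1090)/(1 + 0.1656) − 1 = -4.8559%
Error = -5.6600% − (-4.8559%) = -0.8041% → -0.804%.

-0.804%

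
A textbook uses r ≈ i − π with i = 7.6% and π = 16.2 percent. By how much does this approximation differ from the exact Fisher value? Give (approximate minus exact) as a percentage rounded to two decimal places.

Approximate: r ≈ 7.600% − 16.200% = -8.6000%
Exact: (1 + 0.0760)/(1 + 0.1620) − 1 = -7.4010%
Error = -8.6000% − (-7.4010%) = -1.1990% → -1.20%.

-1.20%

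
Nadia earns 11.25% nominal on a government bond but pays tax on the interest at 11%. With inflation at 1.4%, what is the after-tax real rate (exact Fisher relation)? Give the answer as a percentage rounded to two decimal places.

8.49%

After-tax nominal return = 11.25% × (1 − 0.11) = 10.0125%.
1 + r = 1.100125 / 1.01400 = 1.084936
After-tax real rate = 1.084936 − 1 → 8.49%.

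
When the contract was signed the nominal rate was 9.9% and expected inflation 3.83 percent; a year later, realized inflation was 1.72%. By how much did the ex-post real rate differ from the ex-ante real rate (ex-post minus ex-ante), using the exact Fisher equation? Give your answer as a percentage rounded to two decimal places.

2.20%

Ex-ante: (1 + 0.0990)/(1 + 0.0383) − 1 = 5.8461%
Ex-post: (1 + 0.0990)/(1 + 0.0172) − 1 = 8.0417%
Difference (ex-post − ex-ante) = 2.1956% → 2.20%.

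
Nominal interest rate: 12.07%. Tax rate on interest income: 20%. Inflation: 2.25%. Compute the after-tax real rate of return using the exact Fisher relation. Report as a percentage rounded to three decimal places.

After-tax nominal return = 12.07% × (1 − 0.2) = 9.6560%.
1 + r = 1.09656 / 1.02250 = 1.072430
After-tax real rate = 1.072430 − 1 → 7.243%.

7.243%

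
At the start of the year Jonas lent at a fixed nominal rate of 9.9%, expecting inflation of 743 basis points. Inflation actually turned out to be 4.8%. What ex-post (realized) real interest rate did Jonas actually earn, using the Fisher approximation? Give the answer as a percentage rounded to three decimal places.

5.100%

Ex-post: 9.9% − 4.8% = 5.100%
So the realized real rate is 5.100%.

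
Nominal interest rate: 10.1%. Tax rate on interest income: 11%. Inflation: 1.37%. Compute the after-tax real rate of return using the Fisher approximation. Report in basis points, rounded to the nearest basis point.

762 basis points

After-tax nominal return = 10.1% × (1 − 0.11) = 8.9890%.
r ≈ 8.9890% − 1.37% → 762 basis points.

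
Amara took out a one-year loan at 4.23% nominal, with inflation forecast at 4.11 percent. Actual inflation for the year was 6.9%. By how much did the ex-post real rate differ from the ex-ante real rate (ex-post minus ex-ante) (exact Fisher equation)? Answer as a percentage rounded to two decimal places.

Ex-ante: (1 + 0.0423)/(1 + 0.0411) − 1 = 0.1153%
Ex-post: (1 + 0.0423)/(1 + 0.0690) − 1 = -2.4977%
Difference (ex-post − ex-ante) = -2.6129% → -2.61%.

-2.61%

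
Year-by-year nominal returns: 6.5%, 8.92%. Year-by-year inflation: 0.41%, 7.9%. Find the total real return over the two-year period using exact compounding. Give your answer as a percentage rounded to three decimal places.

7.068%

Nominal growth factor = 1.0650 × 1.0892 = 1.159998
Price-level growth factor = 1.0041 × 1.0790 = 1.083424
Real growth factor = 1.159998 / 1.083424 = 1.070678
Total real return = 1.070678 − 1 → 7.068%.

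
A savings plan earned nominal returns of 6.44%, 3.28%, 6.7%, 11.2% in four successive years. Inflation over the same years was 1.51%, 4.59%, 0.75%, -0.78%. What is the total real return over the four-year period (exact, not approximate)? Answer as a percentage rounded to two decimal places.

22.90%

Nominal growth factor = 1.0644 × 1.0328 × 1.0670 × 1.1120 = 1.304338
Price-level growth factor = 1.0151 × 1.0459 × 1.0075 × 0.9922 = 1.061312
Real growth factor = 1.304338 / 1.061312 = 1.228986
Total real return = 1.228986 − 1 → 22.90%.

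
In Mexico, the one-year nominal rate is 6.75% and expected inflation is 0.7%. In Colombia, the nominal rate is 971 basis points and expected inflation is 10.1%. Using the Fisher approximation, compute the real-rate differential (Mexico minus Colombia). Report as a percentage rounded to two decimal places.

6.44%

Mexico: 6.75% − 0.7% = 6.050%
Colombia: 9.71% − 10.1% = -0.390%
Differential = 6.440% → 6.44%.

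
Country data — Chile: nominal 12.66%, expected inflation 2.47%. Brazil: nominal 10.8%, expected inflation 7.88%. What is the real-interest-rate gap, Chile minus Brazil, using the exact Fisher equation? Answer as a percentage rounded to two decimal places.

Chile: (1 + 0.1266)/(1 + 0.0247) − 1 = 9.9444%
Brazil: (1 + 0.1080)/(1 + 0.0788) − 1 = 2.7067%
Differential = 9.9444% − 2.7067% = 7.2377% → 7.24%.

7.24%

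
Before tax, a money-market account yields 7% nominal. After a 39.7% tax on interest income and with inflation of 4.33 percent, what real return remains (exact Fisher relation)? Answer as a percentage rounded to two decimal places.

After-tax nominal return = 7% × (1 − 0.397) = 4.2210%.
1 + r = 1.04221 / 1.04330 = 0.998955
After-tax real rate = 0.998955 − 1 → -0.10%.

-0.10%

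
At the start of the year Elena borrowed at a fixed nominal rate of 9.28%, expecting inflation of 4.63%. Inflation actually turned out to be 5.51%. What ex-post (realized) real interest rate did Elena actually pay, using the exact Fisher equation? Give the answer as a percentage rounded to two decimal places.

3.57%

Ex-post: (1 + 0.0928)/(1 + 0.0551) − 1 = 3.5731%
So the realized real rate is 3.57%.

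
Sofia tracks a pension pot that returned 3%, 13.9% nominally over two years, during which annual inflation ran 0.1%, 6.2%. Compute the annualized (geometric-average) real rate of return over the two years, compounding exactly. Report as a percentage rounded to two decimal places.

5.05%

Nominal growth factor = 1.0300 × 1.1390 = 1.17317000
Price-level growth factor = 1.0010 × 1.0620 = 1.06306200
Real growth factor = 1.17317000 / 1.06306200 = 1.10357627
Annualized real rate = 1.10357627^(1/2) − 1 = 5.0512% → 5.05%.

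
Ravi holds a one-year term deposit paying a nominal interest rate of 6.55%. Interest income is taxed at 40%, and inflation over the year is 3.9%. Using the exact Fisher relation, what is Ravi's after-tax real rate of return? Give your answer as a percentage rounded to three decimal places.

0.029%

After-tax nominal return = 6.55% × (1 − 0.4) = 3.9300%.
1 + r = 1.03930 / 1.03900 = 1.000289
After-tax real rate = 1.000289 − 1 → 0.029%.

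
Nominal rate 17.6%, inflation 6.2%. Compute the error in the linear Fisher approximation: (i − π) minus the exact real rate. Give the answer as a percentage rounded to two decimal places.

0.67%

Approximate: r ≈ 17.600% − 6.200% = 11.4000%
Exact: (1 + 0.1760)/(1 + 0.0620) − 1 = 10.7345%
Error = 11.4000% − 10.7345% = 0.6655% → 0.67%.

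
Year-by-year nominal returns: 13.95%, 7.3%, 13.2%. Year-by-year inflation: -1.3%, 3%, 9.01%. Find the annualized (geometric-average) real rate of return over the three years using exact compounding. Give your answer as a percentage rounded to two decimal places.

Nominal growth factor = 1.1395 × 1.0730 × 1.1320 = 1.38407772
Price-level growth factor = 0.9870 × 1.0300 × 1.0901 = 1.10820656
Real growth factor = 1.38407772 / 1.10820656 = 1.24893478
Annualized real rate = 1.24893478^(1/3) − 1 = 7.6911% → 7.69%.

7.69%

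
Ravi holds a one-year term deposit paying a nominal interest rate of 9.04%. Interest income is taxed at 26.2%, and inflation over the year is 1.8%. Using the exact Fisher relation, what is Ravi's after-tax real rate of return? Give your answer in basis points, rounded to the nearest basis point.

479 basis points

After-tax nominal return = 9.04% × (1 − 0.262) = 6.67152%.
1 + r = 1.0667152 / 1.01800 = 1.047854
After-tax real rate = 1.047854 − 1 → 479 basis points.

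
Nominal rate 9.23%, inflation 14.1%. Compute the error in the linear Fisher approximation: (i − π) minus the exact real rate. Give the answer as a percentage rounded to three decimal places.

-0.602%

Approximate: r ≈ 9.230% − 14.100% = -4.8700%
Exact: (1 + 0.0923)/(1 + 0.1410) − 1 = -4.2682%
Error = -4.8700% − (-4.2682%) = -0.6018% → -0.602%.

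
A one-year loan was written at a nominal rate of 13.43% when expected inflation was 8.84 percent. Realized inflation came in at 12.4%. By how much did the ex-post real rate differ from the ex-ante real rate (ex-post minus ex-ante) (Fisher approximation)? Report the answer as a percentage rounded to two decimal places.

Ex-ante: 13.43% − 8.84% = 4.590%
Ex-post: 13.43% − 12.4% = 1.030%
Difference (ex-post − ex-ante) = -3.5600% → -3.56%.

-3.56%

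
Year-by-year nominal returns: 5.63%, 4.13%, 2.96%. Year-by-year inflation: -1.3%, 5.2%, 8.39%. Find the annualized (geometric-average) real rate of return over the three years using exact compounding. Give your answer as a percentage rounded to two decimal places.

Compound the nominal returns: 1.0563 × 1.0413 × 1.0296 = 1.13248298.
Compound inflation: 0.9870 × 1.0520 × 1.0839 = 1.12543938.
Deflate: 1.13248298 / 1.12543938 = 1.00625853.
Annualized real rate = 1.00625853^(1/3) − 1 = 0.2082% → 0.21%.

0.21%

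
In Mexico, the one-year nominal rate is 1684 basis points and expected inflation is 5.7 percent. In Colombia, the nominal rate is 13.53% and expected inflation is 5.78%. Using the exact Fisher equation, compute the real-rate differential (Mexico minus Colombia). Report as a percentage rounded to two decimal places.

3.21%

Mexico: (1 + 0.1684)/(1 + 0.0570) − 1 = 10.5393%
Colombia: (1 + 0.1353)/(1 + 0.0578) − 1 = 7.3265%
Differential = 10.5393% − 7.3265% = 3.2127% → 3.21%.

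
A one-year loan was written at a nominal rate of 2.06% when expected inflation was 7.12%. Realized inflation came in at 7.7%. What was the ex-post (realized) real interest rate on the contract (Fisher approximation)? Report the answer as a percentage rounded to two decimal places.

-5.64%

Ex-post: 2.06% − 7.7% = -5.640%
So the realized real rate is -5.64%.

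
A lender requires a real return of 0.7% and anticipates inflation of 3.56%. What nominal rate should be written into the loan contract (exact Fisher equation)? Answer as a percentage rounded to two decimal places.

(1 + i) = (1 + r)(1 + π) = 1.00700 × 1.03560 = 1.0428492
i = 1.0428492 − 1, so the required nominal rate is 4.28%.

4.28%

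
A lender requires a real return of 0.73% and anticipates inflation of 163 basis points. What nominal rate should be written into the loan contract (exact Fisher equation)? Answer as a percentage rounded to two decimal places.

2.37%

(1 + i) = (1 + r)(1 + π) = 1.00730 × 1.01630 = 1.02371899
i = 1.02371899 − 1, so the required nominal rate is 2.37%.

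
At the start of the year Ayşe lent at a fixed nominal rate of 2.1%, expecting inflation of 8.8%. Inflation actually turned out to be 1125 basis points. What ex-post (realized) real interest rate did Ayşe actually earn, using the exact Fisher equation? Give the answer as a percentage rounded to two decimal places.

Ex-post: (1 + 0.0210)/(1 + 0.1125) − 1 = -8.2247%
So the realized real rate is -8.22%.

-8.22%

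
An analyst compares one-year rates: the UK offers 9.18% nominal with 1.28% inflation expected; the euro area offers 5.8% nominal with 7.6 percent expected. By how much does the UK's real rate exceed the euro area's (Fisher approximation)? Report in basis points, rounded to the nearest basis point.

The UK: 9.18% − 1.28% = 7.900%
The euro area: 5.8% − 7.6% = -1.800%
Differential = 9.700% → 970 basis points.

970 basis points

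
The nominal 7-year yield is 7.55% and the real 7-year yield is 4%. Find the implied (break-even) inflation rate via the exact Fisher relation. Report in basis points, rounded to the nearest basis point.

341 basis points

(1 + π) = (1 + i)/(1 + r) = 1.07550 / 1.04000 = 1.034135
Break-even inflation = 1.034135 − 1 → 341 basis points.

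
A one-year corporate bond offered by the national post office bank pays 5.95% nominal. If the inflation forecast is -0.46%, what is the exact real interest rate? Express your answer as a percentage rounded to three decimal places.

6.440%

1 + r = 1.05950 / 0.99540 = 1.064396
r = 1.064396 − 1 = 6.4396%, i.e. 6.440%.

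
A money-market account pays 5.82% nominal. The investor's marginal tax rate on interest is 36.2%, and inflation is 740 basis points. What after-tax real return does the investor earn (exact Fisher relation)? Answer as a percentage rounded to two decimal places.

After-tax nominal return = 5.82% × (1 − 0.362) = 3.71316%.
1 + r = 1.0371316 / 1.07400 = 0.965672
After-tax real rate = 0.965672 − 1 → -3.43%.

-3.43%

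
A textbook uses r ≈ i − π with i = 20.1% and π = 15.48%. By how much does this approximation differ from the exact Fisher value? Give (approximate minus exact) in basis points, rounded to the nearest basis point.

62 basis points

Approximate: r ≈ 20.100% − 15.480% = 4.6200%
Exact: (1 + 0.2010)/(1 + 0.1548) − 1 = 4.0007%
Error = 4.6200% − 4.0007% = 0.6193% → 62 basis points.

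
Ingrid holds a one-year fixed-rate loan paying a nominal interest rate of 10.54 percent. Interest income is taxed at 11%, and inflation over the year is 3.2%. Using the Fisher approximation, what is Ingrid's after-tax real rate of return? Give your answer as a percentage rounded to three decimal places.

After-tax nominal return = 10.54% × (1 − 0.11) = 9.3806%.
r ≈ 9.3806% − 3.2% → 6.181%.

6.181%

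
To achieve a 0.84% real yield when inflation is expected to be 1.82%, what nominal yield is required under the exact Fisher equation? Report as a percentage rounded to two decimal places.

(1 + i) = (1 + r)(1 + π) = 1.00840 × 1.01820 = 1.02675288
i = 1.02675288 − 1, so the required nominal rate is 2.68%.

2.68%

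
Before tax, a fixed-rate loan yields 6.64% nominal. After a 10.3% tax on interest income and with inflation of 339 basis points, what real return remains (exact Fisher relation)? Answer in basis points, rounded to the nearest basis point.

248 basis points

After-tax nominal return = 6.64% × (1 − 0.103) = 5.95608%.
1 + r = 1.0595608 / 1.03390 = 1.024819
After-tax real rate = 1.024819 − 1 → 248 basis points.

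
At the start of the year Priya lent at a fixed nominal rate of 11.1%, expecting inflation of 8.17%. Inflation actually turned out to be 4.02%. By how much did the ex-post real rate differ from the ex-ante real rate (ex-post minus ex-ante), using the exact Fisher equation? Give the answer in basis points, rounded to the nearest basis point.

Ex-ante: (1 + 0.1110)/(1 + 0.0817) − 1 = 2.7087%
Ex-post: (1 + 0.1110)/(1 + 0.0402) − 1 = 6.8064%
Difference (ex-post − ex-ante) = 4.0977% → 410 basis points.

410 basis points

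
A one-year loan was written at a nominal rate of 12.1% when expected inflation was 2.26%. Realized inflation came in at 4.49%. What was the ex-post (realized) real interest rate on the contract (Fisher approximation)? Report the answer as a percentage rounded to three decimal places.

7.610%

Ex-post: 12.1% − 4.49% = 7.610%
So the realized real rate is 7.610%.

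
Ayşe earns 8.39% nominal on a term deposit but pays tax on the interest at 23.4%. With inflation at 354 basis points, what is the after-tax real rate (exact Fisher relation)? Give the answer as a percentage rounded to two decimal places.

2.79%

After-tax nominal return = 8.39% × (1 − 0.234) = 6.42674%.
1 + r = 1.0642674 / 1.03540 = 1.027880
After-tax real rate = 1.027880 − 1 → 2.79%.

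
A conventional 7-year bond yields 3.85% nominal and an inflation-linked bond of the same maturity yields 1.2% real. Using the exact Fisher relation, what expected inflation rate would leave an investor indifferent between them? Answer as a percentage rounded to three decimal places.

2.619%

(1 + π) = (1 + i)/(1 + r) = 1.03850 / 1.01200 = 1.026186
Break-even inflation = 1.026186 − 1 → 2.619%.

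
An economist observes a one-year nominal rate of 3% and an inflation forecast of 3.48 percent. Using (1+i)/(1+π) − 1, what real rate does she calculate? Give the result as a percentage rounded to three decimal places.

1 + r = 1.03000 / 1.03480 = 0.995361
r = 0.995361 − 1 = -0.4639%, i.e. -0.464%.

-0.464%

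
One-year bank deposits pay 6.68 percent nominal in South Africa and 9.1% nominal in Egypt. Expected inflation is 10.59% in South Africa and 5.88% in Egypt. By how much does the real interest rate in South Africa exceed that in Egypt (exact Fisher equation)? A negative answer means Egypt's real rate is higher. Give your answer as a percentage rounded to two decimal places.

South Africa: (1 + 0.0668)/(1 + 0.1059) − 1 = -3.5356%
Egypt: (1 + 0.0910)/(1 + 0.0588) − 1 = 3.0412%
Differential = -3.5356% − 3.0412% = -6.5768% → -6.58%.

-6.58%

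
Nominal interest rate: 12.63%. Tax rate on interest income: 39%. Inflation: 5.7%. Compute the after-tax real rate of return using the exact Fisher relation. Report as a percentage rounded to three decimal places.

1.896%

After-tax nominal return = 12.63% × (1 − 0.39) = 7.7043%.
1 + r = 1.077043 / 1.05700 = 1.018962
After-tax real rate = 1.018962 − 1 → 1.896%.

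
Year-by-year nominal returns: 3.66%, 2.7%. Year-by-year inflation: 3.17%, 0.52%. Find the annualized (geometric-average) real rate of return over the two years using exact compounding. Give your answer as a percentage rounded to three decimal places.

1.318%

Compound the nominal returns: 1.0366 × 1.0270 = 1.06458820.
Compound inflation: 1.0317 × 1.0052 = 1.03706484.
Deflate: 1.06458820 / 1.03706484 = 1.02653967.
Annualized real rate = 1.02653967^(1/2) − 1 = 1.3183% → 1.318%.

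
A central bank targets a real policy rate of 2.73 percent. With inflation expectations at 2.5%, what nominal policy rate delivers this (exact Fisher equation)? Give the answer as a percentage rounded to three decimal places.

5.298%

(1 + i) = (1 + r)(1 + π) = 1.02730 × 1.02500 = 1.0529825
i = 1.0529825 − 1, so the required nominal rate is 5.298%.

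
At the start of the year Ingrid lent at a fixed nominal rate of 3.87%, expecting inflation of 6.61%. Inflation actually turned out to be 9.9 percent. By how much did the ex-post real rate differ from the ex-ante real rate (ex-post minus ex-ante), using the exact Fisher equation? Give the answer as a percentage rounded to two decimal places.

-2.92%

Ex-ante: (1 + 0.0387)/(1 + 0.0661) − 1 = -2.5701%
Ex-post: (1 + 0.0387)/(1 + 0.0990) − 1 = -5.4868%
Difference (ex-post − ex-ante) = -2.9167% → -2.92%.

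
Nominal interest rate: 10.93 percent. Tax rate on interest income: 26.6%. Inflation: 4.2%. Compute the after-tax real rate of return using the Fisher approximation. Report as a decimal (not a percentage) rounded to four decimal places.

0.0382

After-tax nominal return = 10.93% × (1 − 0.266) = 8.02262%.
r ≈ 8.02262% − 4.2% → 0.0382.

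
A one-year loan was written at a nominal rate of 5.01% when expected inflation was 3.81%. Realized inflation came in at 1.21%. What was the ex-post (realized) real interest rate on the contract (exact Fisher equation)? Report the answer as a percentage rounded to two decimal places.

3.75%

Ex-post: (1 + 0.0501)/(1 + 0.0121) − 1 = 3.7546%
So the realized real rate is 3.75%.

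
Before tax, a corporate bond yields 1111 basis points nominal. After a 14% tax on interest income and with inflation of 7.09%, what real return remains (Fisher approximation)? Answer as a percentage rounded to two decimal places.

2.46%

After-tax nominal return = 11.11% × (1 − 0.14) = 9.5546%.
r ≈ 9.5546% − 7.09% → 2.46%.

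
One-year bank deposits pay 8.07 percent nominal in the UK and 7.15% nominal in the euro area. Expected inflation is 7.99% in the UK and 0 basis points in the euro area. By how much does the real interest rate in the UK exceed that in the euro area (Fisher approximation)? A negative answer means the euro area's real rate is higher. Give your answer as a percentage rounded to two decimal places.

-7.07%

The UK: 8.07% − 7.99% = 0.080%
The euro area: 7.15% − 0% = 7.150%
Differential = -7.070% → -7.07%.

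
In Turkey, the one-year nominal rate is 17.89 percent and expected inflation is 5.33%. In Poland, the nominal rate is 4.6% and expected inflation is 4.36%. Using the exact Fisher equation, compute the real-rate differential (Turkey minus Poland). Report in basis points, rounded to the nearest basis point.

1169 basis points

Turkey: (1 + 0.1789)/(1 + 0.0533) − 1 = 11.9244%
Poland: (1 + 0.0460)/(1 + 0.0436) − 1 = 0.2300%
Differential = 11.9244% − 0.2300% = 11.6945% → 1169 basis points.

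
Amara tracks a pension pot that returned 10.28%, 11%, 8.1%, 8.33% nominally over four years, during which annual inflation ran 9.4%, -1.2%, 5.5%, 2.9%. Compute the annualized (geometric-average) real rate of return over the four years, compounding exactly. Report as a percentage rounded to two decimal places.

5.13%

Compound the nominal returns: 1.1028 × 1.1100 × 1.0810 × 1.0833 = 1.43348837.
Compound inflation: 1.0940 × 0.9880 × 1.0550 × 1.0290 = 1.17338924.
Deflate: 1.43348837 / 1.17338924 = 1.22166483.
Annualized real rate = 1.22166483^(1/4) − 1 = 5.1327% → 5.13%.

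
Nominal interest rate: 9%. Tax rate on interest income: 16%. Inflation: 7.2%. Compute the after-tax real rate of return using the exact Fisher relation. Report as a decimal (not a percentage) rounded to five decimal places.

After-tax nominal return = 9% × (1 − 0.16) = 7.5600%.
1 + r = 1.07560 / 1.07200 = 1.003358
After-tax real rate = 1.003358 − 1 → 0.00336.

0.00336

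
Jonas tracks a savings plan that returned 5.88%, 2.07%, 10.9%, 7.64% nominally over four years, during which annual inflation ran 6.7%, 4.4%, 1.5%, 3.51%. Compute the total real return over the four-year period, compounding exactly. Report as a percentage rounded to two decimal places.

10.23%

Nominal growth factor = 1.0588 × 1.0207 × 1.1090 × 1.0764 = 1.290082
Price-level growth factor = 1.0670 × 1.0440 × 1.0150 × 1.0351 = 1.170343
Real growth factor = 1.290082 / 1.170343 = 1.102311
Total real return = 1.102311 − 1 → 10.23%.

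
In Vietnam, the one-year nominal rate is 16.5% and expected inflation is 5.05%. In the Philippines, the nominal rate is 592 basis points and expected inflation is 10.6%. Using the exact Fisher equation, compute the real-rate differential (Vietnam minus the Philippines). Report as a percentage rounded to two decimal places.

Vietnam: (1 + 0.1650)/(1 + 0.0505) − 1 = 10.8996%
The Philippines: (1 + 0.0592)/(1 + 0.1060) − 1 = -4.2315%
Differential = 10.8996% − (-4.2315%) = 15.1310% → 15.13%.

15.13%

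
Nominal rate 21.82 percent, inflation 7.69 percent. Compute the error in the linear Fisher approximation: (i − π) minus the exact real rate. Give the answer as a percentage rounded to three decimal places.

1.009%

Approximate: r ≈ 21.820% − 7.690% = 14.1300%
Exact: (1 + 0.2182)/(1 + 0.0769) − 1 = 13.1210%
Error = 14.1300% − 13.1210% = 1.0090% → 1.009%.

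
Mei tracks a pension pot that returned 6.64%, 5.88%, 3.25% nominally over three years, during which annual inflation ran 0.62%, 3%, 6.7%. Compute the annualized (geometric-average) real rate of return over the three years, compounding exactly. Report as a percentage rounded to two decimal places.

1.78%

Compound the nominal returns: 1.0664 × 1.0588 × 1.0325 = 1.16580021.
Compound inflation: 1.0062 × 1.0300 × 1.0670 = 1.10582386.
Deflate: 1.16580021 / 1.10582386 = 1.05423680.
Annualized real rate = 1.05423680^(1/3) − 1 = 1.7762% → 1.78%.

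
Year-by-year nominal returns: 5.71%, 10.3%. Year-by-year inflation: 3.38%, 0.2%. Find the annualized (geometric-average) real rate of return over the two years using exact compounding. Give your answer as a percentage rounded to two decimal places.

6.09%

Compound the nominal returns: 1.0571 × 1.1030 = 1.16598130.
Compound inflation: 1.0338 × 1.0020 = 1.03586760.
Deflate: 1.16598130 / 1.03586760 = 1.12560843.
Annualized real rate = 1.12560843^(1/2) − 1 = 6.0947% → 6.09%.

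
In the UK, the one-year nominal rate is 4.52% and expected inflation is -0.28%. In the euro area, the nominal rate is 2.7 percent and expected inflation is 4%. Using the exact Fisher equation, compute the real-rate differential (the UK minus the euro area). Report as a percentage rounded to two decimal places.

6.06%

The UK: (1 + 0.0452)/(1 − 0.0028) − 1 = 4.8135%
The euro area: (1 + 0.0270)/(1 + 0.0400) − 1 = -1.2500%
Differential = 4.8135% − (-1.2500%) = 6.0635% → 6.06%.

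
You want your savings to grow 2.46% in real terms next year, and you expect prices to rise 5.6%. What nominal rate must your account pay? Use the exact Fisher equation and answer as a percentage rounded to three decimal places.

(1 + i) = (1 + r)(1 + π) = 1.02460 × 1.05600 = 1.0819776
i = 1.0819776 − 1, so the required nominal rate is 8.198%.

8.198%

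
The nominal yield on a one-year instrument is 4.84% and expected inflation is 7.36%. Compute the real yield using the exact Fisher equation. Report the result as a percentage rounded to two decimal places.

By the Fisher equation, 1 + r = (1 + i)/(1 + π).
1 + r = 1.04840 / 1.07360 = 0.976528
r = 0.976528 − 1 = -2.3472%, i.e. -2.35%.

-2.35%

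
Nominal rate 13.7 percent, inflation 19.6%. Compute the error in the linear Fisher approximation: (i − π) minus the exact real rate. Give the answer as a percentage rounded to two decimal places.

Approximate: r ≈ 13.700% − 19.600% = -5.9000%
Exact: (1 + 0.1370)/(1 + 0.1960) − 1 = -4.9331%
Error = -5.9000% − (-4.9331%) = -0.9669% → -0.97%.

-0.97%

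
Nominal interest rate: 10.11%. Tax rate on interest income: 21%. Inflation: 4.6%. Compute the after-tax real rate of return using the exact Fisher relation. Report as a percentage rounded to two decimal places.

3.24%

After-tax nominal return = 10.11% × (1 − 0.21) = 7.9869%.
1 + r = 1.079869 / 1.04600 = 1.032380
After-tax real rate = 1.032380 − 1 → 3.24%.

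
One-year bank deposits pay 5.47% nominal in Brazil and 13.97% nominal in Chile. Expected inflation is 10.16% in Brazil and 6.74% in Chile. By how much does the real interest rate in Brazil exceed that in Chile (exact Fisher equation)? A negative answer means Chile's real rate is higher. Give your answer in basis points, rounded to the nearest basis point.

-1103 basis points

Brazil: (1 + 0.0547)/(1 + 0.1016) − 1 = -4.2574%
Chile: (1 + 0.1397)/(1 + 0.0674) − 1 = 6.7735%
Differential = -4.2574% − 6.7735% = -11.0309% → -1103 basis points.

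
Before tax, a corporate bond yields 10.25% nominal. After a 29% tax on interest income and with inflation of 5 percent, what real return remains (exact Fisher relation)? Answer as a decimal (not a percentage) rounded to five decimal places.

After-tax nominal return = 10.25% × (1 − 0.29) = 7.2775%.
1 + r = 1.072775 / 1.05000 = 1.021690
After-tax real rate = 1.021690 − 1 → 0.02169.

0.02169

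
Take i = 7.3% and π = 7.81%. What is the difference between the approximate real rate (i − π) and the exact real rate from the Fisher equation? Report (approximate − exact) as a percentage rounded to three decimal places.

-0.037%

Approximate: r ≈ 7.300% − 7.810% = -0.5100%
Exact: (1 + 0.0730)/(1 + 0.0781) − 1 = -0.4731%
Error = -0.5100% − (-0.4731%) = -0.0369% → -0.037%.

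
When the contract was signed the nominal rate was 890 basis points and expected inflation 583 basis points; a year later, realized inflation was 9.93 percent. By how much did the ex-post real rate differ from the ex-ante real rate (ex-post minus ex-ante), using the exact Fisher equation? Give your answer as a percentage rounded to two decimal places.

-3.84%

Ex-ante: (1 + 0.0890)/(1 + 0.0583) − 1 = 2.9009%
Ex-post: (1 + 0.0890)/(1 + 0.0993) − 1 = -0.9370%
Difference (ex-post − ex-ante) = -3.8378% → -3.84%.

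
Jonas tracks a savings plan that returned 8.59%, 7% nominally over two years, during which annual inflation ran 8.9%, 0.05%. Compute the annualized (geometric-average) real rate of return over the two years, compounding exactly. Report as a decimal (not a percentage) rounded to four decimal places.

Compound the nominal returns: 1.0859 × 1.0700 = 1.16191300.
Compound inflation: 1.0890 × 1.0005 = 1.08954450.
Deflate: 1.16191300 / 1.08954450 = 1.06642088.
Annualized real rate = 1.06642088^(1/2) − 1 = 3.2677% → 0.0327.

0.0327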